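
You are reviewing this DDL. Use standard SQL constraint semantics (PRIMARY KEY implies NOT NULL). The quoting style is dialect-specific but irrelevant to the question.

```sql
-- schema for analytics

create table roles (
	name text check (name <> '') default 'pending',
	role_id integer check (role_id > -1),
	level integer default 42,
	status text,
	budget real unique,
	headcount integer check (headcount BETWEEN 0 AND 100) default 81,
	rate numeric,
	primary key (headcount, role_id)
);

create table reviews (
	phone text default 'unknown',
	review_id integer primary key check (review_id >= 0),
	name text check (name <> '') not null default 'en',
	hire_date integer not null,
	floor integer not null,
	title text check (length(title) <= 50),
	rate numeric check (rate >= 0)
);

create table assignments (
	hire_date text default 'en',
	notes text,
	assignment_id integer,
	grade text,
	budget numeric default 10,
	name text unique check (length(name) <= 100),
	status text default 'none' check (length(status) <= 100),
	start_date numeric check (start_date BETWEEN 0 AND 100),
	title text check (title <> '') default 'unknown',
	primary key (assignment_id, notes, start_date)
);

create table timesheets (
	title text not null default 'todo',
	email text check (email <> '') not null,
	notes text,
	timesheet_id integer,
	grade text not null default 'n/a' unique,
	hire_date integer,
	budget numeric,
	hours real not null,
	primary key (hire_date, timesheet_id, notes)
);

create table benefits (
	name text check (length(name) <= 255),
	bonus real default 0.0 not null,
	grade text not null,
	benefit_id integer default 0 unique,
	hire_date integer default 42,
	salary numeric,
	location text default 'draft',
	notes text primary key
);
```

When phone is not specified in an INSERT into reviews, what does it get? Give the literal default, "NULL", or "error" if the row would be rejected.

'unknown'

phone has an explicit DEFAULT 'unknown'.
When the column is omitted from an INSERT, that default is used.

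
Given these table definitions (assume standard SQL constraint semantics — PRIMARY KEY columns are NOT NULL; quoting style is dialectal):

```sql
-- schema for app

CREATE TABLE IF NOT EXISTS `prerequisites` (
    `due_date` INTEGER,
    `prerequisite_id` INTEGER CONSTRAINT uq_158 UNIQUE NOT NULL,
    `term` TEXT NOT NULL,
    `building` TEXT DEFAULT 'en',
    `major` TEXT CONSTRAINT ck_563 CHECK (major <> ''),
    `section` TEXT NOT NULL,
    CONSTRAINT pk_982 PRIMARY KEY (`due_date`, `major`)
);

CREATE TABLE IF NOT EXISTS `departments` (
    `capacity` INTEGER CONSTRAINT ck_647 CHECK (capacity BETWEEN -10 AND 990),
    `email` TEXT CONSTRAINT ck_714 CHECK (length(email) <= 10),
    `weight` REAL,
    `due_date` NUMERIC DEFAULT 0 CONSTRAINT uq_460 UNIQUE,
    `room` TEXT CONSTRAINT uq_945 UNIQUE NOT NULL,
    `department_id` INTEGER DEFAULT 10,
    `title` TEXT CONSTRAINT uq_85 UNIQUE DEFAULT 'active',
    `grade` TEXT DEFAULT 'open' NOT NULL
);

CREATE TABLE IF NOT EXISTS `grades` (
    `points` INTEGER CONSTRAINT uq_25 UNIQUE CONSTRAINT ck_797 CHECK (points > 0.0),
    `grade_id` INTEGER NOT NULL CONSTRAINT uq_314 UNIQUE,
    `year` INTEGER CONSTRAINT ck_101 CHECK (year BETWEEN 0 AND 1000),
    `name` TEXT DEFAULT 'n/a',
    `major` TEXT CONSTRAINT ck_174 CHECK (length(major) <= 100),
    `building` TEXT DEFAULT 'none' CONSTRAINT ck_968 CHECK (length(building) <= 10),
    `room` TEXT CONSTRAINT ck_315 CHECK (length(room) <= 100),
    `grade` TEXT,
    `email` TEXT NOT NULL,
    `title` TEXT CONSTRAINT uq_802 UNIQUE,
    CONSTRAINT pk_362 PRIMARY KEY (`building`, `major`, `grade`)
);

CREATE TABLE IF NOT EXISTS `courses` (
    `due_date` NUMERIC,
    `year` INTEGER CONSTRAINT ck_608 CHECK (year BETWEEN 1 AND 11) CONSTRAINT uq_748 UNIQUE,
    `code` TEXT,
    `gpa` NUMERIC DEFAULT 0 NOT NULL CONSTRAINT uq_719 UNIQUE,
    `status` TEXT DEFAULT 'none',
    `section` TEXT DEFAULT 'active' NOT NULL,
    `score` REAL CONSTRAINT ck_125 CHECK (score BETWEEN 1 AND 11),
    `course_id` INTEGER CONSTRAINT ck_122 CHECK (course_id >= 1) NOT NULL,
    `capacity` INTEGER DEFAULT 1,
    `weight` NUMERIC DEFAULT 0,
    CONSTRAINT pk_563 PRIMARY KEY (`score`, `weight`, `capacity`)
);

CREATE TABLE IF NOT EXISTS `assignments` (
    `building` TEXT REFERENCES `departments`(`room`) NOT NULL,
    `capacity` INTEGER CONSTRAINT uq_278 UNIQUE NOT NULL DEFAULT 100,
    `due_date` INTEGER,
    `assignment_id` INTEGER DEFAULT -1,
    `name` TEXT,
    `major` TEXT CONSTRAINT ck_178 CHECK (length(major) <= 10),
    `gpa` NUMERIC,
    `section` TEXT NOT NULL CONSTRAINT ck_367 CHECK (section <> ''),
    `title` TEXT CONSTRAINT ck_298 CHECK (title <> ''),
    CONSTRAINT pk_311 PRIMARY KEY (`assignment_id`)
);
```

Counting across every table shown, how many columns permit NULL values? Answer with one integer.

prerequisites: 1 nullable (building — PK (due_date, major) and explicit NOT NULL columns excluded).
departments: 6 nullable (capacity, email, weight, due_date, department_id, title — PK none and explicit NOT NULL columns excluded).
grades: 5 nullable (points, year, name, room, title — PK (building, major, grade) and explicit NOT NULL columns excluded).
courses: 4 nullable (due_date, year, code, status — PK (score, weight, capacity) and explicit NOT NULL columns excluded).
assignments: 5 nullable (due_date, name, major, gpa, title — PK (assignment_id) and explicit NOT NULL columns excluded).
Total: 1 + 6 + 5 + 4 + 5 = 21.

21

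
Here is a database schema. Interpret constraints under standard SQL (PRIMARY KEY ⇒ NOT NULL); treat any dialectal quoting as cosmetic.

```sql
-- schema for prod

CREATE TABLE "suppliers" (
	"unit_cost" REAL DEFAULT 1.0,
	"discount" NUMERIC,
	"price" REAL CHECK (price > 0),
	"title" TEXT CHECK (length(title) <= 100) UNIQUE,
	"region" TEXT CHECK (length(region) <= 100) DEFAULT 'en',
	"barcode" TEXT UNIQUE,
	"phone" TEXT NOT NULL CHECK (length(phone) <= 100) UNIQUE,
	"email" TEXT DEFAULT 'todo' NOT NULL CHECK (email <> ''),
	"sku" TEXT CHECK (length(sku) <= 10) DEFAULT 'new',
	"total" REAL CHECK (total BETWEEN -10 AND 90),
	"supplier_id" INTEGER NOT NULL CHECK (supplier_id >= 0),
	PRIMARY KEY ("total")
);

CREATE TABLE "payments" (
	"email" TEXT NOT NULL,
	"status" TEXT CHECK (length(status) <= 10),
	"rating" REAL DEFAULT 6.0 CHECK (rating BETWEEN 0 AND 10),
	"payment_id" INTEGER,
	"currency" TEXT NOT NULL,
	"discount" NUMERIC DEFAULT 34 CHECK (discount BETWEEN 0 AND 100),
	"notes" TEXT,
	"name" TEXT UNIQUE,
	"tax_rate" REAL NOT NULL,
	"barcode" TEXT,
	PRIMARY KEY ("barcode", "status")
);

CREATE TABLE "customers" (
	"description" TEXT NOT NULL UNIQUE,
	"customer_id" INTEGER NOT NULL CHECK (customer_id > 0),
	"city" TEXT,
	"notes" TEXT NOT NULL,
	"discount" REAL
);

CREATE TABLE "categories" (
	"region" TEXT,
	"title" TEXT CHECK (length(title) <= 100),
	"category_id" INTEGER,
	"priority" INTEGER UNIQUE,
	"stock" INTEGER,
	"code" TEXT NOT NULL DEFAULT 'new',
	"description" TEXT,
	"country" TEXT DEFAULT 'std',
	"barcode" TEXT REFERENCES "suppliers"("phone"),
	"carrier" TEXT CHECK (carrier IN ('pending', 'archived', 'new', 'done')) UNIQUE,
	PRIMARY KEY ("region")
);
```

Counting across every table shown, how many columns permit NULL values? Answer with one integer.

suppliers: 7 nullable (unit_cost, discount, price, title, region, barcode, sku — PK (total) and explicit NOT NULL columns excluded).
payments: 5 nullable (rating, payment_id, discount, notes, name — PK (barcode, status) and explicit NOT NULL columns excluded).
customers: 2 nullable (city, discount — PK none and explicit NOT NULL columns excluded).
categories: 8 nullable (title, category_id, priority, stock, description, country, barcode, carrier — PK (region) and explicit NOT NULL columns excluded).
Total: 7 + 5 + 2 + 8 = 22.

22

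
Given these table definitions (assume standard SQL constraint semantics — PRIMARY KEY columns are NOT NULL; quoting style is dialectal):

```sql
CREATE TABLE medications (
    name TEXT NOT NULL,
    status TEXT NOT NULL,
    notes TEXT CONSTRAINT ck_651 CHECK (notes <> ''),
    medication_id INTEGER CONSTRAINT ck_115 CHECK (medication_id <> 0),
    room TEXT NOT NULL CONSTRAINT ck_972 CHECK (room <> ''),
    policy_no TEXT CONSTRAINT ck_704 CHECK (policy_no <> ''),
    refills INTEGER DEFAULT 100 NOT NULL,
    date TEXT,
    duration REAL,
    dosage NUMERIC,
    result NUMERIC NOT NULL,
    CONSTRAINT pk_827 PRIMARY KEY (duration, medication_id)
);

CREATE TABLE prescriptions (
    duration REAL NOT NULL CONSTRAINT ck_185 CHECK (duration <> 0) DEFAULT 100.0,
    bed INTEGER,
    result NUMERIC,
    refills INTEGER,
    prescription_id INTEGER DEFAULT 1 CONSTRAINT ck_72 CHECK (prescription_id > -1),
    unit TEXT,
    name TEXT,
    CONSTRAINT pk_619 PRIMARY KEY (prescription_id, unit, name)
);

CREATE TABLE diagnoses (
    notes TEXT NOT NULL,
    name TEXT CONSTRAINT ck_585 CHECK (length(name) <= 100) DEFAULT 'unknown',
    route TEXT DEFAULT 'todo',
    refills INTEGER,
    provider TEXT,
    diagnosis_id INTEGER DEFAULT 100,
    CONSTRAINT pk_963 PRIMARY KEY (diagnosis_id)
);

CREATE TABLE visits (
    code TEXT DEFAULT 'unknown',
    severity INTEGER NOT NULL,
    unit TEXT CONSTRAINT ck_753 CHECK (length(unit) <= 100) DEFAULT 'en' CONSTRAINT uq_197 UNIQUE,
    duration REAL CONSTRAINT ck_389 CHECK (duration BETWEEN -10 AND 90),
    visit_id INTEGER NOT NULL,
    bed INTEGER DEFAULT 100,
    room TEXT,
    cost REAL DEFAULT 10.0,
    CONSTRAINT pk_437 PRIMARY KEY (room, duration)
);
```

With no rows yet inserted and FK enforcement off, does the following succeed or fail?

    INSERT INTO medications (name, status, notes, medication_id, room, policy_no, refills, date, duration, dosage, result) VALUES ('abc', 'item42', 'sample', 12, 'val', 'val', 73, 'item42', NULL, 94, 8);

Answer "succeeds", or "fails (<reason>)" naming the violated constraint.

duration is explicitly set to NULL, but duration is part of the PRIMARY KEY (implied NOT NULL).

fails (NOT NULL on duration)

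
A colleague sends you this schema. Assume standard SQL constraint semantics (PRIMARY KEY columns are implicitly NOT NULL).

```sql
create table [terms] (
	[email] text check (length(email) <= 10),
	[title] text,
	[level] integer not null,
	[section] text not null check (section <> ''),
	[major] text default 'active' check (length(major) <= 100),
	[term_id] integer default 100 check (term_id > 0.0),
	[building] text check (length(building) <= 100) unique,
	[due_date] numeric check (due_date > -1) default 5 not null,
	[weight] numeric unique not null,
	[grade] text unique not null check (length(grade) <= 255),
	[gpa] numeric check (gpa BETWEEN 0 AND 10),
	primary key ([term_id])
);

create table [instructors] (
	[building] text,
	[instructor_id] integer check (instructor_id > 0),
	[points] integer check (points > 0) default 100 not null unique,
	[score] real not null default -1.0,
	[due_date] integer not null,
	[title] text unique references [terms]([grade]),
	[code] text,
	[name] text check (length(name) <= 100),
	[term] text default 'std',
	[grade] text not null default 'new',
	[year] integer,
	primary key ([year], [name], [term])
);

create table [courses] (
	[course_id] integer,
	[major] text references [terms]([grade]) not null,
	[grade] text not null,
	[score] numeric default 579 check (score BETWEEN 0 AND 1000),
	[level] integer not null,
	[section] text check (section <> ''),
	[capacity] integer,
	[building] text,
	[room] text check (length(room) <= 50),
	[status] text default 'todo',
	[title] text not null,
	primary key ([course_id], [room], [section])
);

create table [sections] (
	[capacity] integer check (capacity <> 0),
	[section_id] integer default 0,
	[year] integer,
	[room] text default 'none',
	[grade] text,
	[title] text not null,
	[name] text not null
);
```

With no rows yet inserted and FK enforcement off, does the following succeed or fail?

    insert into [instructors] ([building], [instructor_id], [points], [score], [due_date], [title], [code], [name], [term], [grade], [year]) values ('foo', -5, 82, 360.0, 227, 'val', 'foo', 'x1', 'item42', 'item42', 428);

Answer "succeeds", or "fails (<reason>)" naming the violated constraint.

The value -5 for instructor_id violates CHECK (instructor_id > 0).

fails (CHECK on instructor_id)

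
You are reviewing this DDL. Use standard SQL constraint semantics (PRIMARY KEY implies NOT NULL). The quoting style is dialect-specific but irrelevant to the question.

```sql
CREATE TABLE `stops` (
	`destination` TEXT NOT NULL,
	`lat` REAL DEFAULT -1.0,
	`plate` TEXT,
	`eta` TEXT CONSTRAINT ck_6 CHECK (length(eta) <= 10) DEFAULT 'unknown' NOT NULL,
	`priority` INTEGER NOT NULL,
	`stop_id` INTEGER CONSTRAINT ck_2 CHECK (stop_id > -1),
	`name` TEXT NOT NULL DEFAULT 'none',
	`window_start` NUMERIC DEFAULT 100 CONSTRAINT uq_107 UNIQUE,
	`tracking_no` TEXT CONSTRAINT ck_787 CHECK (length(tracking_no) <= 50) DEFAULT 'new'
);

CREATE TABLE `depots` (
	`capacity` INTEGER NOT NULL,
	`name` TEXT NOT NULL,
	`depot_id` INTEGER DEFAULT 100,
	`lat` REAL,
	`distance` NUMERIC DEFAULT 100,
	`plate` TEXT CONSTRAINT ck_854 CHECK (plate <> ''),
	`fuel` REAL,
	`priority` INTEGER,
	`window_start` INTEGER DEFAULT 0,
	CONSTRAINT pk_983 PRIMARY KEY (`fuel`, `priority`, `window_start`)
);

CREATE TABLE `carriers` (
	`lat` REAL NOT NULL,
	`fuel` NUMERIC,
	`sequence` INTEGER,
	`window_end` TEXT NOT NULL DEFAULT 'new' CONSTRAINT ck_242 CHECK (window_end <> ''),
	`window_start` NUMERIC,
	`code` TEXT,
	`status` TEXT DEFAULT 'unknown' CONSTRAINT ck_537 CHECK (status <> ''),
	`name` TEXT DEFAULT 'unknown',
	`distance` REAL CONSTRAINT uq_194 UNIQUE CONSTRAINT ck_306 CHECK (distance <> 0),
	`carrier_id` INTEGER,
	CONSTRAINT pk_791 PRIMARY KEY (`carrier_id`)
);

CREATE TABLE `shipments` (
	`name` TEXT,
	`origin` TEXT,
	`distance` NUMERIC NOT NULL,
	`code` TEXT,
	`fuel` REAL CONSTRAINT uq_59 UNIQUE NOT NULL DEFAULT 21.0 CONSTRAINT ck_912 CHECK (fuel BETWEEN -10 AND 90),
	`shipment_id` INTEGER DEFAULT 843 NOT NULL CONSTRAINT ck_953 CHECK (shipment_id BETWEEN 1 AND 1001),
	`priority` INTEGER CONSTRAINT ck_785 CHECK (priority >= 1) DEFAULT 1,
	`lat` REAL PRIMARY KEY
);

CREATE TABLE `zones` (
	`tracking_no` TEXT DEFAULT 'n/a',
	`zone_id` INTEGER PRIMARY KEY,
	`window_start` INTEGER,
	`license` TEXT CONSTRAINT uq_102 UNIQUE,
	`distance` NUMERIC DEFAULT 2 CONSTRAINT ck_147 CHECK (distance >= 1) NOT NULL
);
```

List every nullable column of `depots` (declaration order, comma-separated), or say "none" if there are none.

depot_id, lat, distance, plate

- capacity: declared NOT NULL → not nullable.
- name: declared NOT NULL → not nullable.
- depot_id: DEFAULT only fills an omitted column; an explicit NULL is still allowed → nullable.
- lat: no NOT NULL constraint applies → nullable.
- distance: DEFAULT only fills an omitted column; an explicit NULL is still allowed → nullable.
- plate: CHECK does not forbid NULL (a CHECK constraint passes when its expression is NULL) → nullable.
- fuel: part of the PRIMARY KEY, which implies NOT NULL → not nullable.
- priority: part of the PRIMARY KEY, which implies NOT NULL → not nullable.
- window_start: part of the PRIMARY KEY, which implies NOT NULL → not nullable.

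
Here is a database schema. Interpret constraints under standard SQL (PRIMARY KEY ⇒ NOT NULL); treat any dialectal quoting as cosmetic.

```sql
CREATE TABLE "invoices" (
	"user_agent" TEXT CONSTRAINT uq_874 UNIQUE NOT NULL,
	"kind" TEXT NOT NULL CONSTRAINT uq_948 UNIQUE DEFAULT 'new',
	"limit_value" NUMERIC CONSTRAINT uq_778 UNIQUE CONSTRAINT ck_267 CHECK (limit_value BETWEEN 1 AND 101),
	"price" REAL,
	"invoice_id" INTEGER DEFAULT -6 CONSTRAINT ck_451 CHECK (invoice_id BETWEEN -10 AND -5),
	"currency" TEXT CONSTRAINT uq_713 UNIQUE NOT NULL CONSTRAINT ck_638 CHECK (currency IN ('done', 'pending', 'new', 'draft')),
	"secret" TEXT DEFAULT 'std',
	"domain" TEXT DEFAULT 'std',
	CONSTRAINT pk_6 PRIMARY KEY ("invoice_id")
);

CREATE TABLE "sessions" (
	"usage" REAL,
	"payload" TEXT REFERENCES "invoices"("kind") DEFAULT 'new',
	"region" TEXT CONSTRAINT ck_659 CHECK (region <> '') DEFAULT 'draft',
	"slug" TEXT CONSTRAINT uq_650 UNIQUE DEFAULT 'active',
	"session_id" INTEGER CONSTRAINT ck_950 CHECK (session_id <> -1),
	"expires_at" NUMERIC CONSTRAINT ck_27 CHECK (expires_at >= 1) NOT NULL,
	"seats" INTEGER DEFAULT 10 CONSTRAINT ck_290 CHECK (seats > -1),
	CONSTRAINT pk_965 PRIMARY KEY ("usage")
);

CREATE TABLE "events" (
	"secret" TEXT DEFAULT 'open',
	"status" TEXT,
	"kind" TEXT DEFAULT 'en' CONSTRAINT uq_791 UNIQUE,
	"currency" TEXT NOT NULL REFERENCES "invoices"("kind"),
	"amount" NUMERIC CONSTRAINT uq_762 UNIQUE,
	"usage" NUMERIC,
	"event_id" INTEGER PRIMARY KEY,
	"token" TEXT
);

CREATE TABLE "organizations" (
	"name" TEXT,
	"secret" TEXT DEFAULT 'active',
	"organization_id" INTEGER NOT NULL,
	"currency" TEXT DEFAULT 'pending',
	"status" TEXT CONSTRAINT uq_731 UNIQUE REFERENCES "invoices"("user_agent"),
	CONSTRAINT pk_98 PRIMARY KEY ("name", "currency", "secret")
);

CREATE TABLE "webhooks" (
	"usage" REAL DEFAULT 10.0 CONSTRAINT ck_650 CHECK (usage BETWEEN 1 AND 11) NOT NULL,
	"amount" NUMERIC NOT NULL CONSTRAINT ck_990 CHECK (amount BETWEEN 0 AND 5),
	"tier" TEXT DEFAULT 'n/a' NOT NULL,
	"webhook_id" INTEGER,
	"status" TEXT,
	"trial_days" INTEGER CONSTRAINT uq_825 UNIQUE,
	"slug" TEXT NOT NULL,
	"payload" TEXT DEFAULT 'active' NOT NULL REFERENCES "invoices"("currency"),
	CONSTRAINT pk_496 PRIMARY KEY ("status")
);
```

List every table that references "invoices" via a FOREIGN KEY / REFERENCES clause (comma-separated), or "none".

- sessions.payload references invoices(kind).
- events.currency references invoices(kind).
- organizations.status references invoices(user_agent).
- webhooks.payload references invoices(currency).

sessions, events, organizations, webhooks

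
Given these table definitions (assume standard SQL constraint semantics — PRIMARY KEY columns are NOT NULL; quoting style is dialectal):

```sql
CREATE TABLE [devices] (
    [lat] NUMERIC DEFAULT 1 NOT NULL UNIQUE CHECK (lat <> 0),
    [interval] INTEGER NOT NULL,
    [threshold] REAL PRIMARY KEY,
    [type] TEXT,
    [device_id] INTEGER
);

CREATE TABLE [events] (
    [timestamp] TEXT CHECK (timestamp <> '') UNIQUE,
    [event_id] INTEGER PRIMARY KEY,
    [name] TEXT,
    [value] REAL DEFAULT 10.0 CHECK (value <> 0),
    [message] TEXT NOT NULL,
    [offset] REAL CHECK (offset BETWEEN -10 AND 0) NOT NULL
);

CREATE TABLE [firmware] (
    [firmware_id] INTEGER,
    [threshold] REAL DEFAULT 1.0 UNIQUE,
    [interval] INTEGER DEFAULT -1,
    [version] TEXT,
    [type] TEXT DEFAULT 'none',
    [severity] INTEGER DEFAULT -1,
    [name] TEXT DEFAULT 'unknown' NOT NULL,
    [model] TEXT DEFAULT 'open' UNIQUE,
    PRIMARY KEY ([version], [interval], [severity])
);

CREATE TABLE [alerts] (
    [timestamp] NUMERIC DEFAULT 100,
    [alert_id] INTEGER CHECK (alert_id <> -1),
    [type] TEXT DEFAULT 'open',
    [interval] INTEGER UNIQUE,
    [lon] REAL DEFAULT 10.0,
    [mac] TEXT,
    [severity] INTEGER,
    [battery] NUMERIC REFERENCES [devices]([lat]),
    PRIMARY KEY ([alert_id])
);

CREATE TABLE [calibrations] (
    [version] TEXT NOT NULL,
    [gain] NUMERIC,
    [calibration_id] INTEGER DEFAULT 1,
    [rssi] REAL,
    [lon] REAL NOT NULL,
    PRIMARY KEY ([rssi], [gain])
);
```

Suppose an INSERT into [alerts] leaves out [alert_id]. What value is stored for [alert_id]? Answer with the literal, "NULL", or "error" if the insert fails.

error

alert_id has no DEFAULT clause.
Omitting it would insert NULL, but it is part of the PRIMARY KEY, so the INSERT fails.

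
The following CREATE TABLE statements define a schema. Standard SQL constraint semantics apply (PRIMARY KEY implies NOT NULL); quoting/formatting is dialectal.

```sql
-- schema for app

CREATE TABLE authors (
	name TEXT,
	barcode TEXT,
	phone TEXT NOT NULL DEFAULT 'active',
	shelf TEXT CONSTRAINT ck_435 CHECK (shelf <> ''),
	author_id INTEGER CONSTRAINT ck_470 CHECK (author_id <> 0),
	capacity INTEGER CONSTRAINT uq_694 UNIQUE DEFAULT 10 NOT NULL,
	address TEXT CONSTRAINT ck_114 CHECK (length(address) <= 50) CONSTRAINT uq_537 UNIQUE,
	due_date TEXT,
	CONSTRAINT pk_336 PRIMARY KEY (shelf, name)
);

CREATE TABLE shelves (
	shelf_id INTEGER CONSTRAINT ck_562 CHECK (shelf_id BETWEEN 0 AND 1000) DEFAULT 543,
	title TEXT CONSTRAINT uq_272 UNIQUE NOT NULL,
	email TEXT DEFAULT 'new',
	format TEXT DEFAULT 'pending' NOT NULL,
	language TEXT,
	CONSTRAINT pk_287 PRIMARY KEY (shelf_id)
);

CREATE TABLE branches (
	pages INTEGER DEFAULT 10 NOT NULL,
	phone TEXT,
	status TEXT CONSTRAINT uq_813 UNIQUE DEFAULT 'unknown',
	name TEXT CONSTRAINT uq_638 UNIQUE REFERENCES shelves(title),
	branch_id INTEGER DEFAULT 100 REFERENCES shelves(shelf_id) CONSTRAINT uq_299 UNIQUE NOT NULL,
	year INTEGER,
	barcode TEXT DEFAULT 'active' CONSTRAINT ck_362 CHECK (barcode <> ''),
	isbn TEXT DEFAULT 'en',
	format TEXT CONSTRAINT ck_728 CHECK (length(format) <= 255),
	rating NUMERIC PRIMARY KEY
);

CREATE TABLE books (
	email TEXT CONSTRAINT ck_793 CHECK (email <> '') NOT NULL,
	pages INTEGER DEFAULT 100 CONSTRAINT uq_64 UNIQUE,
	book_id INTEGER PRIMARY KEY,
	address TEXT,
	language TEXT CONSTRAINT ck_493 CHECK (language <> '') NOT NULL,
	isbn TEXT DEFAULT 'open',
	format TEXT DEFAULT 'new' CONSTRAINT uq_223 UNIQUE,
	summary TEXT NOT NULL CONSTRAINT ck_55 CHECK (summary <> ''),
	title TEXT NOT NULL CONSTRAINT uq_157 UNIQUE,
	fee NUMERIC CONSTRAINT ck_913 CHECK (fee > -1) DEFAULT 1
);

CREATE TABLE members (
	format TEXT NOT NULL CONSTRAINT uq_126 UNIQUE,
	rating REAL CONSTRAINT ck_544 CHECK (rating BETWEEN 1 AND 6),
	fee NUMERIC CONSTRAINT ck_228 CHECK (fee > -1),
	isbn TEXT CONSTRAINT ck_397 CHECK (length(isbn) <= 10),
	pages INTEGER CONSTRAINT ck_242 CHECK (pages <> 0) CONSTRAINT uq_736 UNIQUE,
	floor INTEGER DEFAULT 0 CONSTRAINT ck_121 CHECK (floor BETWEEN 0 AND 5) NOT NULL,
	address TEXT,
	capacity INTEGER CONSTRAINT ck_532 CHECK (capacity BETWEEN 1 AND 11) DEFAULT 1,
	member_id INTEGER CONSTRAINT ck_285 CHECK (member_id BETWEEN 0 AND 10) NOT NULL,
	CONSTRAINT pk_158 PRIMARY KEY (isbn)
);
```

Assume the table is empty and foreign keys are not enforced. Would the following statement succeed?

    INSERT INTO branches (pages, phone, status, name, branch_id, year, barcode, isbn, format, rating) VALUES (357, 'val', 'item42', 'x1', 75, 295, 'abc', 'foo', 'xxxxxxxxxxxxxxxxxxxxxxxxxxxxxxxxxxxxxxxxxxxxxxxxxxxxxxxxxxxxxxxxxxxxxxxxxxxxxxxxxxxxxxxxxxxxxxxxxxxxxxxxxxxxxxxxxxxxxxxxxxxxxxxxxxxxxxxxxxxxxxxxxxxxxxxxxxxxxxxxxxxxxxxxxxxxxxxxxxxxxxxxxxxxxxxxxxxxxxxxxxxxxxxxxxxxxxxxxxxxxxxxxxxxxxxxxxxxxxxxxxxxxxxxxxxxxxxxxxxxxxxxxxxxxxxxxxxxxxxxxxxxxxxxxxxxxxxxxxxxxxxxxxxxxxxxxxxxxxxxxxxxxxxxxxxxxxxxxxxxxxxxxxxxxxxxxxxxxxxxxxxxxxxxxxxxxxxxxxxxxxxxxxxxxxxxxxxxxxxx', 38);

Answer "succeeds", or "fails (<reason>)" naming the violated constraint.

The value 'xxxxxxxxxxxxxxxxxxxxxxxxxxxxxxxxxxxxxxxxxxxxxxxxxxxxxxxxxxxxxxxxxxxxxxxxxxxxxxxxxxxxxxxxxxxxxxxxxxxxxxxxxxxxxxxxxxxxxxxxxxxxxxxxxxxxxxxxxxxxxxxxxxxxxxxxxxxxxxxxxxxxxxxxxxxxxxxxxxxxxxxxxxxxxxxxxxxxxxxxxxxxxxxxxxxxxxxxxxxxxxxxxxxxxxxxxxxxxxxxxxxxxxxxxxxxxxxxxxxxxxxxxxxxxxxxxxxxxxxxxxxxxxxxxxxxxxxxxxxxxxxxxxxxxxxxxxxxxxxxxxxxxxxxxxxxxxxxxxxxxxxxxxxxxxxxxxxxxxxxxxxxxxxxxxxxxxxxxxxxxxxxxxxxxxxxxxxxxxxx' for format violates CHECK (length(format) <= 255).

fails (CHECK on format)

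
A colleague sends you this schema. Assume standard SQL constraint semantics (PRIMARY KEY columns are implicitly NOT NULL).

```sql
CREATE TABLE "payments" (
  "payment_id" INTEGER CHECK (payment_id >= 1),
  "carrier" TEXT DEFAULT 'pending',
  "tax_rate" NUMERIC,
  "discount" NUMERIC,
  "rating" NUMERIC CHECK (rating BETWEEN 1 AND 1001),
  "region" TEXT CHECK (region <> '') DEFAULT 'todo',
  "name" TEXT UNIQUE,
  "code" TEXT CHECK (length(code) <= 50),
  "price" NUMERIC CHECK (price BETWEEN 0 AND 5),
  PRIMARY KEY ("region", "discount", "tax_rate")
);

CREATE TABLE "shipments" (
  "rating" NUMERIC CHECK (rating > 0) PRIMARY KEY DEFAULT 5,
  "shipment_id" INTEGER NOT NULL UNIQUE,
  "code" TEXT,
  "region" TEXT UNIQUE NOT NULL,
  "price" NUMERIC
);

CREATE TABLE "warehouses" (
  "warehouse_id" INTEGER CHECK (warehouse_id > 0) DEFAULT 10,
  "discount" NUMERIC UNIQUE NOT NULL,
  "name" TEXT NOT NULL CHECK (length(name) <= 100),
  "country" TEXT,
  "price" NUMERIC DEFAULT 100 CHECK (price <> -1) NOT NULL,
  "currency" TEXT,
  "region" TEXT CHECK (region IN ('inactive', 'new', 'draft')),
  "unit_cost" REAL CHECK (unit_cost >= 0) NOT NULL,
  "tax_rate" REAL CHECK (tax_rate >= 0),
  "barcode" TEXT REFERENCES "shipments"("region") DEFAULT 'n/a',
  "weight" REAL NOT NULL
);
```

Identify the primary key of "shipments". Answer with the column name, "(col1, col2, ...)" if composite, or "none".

rating is declared PRIMARY KEY inline on the column.

rating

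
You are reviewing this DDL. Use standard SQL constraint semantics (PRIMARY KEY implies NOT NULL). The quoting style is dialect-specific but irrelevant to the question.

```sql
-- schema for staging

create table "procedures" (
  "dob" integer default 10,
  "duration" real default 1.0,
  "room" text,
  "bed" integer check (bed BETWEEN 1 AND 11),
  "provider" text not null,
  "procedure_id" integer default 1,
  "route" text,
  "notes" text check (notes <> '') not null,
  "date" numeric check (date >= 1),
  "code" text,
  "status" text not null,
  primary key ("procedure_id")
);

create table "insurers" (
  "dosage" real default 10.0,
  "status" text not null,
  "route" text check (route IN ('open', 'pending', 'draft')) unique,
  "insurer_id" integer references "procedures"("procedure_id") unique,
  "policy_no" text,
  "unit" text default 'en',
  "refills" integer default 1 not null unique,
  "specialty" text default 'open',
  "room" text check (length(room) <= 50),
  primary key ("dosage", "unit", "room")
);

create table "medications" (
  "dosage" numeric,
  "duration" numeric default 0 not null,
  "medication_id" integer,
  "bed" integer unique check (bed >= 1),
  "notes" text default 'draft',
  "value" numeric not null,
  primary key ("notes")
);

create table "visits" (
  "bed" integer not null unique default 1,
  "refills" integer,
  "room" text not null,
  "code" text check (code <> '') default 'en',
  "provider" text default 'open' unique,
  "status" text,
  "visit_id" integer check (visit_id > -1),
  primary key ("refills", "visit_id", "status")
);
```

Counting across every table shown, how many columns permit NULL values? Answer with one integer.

16

procedures: 7 nullable (dob, duration, room, bed, route, date, code — PK (procedure_id) and explicit NOT NULL columns excluded).
insurers: 4 nullable (route, insurer_id, policy_no, specialty — PK (dosage, unit, room) and explicit NOT NULL columns excluded).
medications: 3 nullable (dosage, medication_id, bed — PK (notes) and explicit NOT NULL columns excluded).
visits: 2 nullable (code, provider — PK (refills, visit_id, status) and explicit NOT NULL columns excluded).
Total: 7 + 4 + 3 + 2 = 16.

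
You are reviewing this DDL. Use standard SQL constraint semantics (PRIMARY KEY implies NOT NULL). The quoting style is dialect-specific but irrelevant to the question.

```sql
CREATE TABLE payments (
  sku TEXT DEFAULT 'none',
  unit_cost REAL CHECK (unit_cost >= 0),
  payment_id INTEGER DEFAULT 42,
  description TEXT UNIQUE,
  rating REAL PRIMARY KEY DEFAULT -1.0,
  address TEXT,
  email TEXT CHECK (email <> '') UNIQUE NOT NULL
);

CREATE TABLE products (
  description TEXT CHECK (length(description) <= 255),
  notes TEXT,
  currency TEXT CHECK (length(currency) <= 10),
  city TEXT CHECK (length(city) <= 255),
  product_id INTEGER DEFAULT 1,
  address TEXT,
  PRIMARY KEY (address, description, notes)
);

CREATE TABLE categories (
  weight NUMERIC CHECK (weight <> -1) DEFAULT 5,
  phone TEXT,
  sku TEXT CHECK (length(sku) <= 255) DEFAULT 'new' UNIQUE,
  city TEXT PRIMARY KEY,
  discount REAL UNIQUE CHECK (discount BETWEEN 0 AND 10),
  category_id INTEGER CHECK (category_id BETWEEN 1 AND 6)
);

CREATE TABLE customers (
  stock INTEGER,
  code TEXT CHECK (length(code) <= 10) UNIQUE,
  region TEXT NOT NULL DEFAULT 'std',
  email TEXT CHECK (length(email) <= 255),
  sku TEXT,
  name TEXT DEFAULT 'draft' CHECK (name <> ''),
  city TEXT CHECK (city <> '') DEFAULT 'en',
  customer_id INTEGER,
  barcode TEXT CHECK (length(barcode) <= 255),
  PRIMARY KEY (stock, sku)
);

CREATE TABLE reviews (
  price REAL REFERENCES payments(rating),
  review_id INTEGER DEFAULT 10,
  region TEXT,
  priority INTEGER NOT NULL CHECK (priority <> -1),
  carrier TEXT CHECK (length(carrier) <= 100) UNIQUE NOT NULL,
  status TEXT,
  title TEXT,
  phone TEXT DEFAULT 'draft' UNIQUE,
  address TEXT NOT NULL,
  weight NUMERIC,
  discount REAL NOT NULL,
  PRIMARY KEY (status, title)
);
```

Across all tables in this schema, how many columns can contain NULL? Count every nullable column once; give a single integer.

payments: 5 nullable (sku, unit_cost, payment_id, description, address — PK (rating) and explicit NOT NULL columns excluded).
products: 3 nullable (currency, city, product_id — PK (address, description, notes) and explicit NOT NULL columns excluded).
categories: 5 nullable (weight, phone, sku, discount, category_id — PK (city) and explicit NOT NULL columns excluded).
customers: 6 nullable (code, email, name, city, customer_id, barcode — PK (stock, sku) and explicit NOT NULL columns excluded).
reviews: 5 nullable (price, review_id, region, phone, weight — PK (status, title) and explicit NOT NULL columns excluded).
Total: 5 + 3 + 5 + 6 + 5 = 24.

24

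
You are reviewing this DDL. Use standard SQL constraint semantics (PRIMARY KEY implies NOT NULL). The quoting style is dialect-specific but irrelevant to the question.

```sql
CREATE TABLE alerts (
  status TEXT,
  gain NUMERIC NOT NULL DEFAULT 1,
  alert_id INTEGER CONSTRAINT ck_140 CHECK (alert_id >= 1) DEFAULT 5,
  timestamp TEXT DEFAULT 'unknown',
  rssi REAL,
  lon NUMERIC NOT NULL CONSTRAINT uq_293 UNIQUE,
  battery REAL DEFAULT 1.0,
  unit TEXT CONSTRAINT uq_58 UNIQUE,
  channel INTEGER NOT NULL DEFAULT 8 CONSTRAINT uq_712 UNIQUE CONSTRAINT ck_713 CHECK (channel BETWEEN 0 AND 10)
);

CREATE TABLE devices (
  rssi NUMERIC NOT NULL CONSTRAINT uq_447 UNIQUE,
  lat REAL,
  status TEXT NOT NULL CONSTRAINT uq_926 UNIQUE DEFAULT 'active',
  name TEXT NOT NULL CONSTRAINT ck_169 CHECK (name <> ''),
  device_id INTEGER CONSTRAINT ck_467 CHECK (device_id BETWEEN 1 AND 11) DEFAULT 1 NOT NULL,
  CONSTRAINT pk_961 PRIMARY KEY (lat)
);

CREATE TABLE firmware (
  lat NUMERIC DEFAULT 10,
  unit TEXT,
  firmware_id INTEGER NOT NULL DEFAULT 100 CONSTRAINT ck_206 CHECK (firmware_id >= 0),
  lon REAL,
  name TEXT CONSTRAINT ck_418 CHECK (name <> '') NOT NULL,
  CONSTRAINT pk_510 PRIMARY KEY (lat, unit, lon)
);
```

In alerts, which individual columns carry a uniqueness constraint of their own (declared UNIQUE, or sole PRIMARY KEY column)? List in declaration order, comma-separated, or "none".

- status: no UNIQUE or single-column PK constraint.
- gain: no UNIQUE or single-column PK constraint.
- alert_id: no UNIQUE or single-column PK constraint.
- timestamp: no UNIQUE or single-column PK constraint.
- rssi: no UNIQUE or single-column PK constraint.
- lon: declared UNIQUE → unique.
- battery: no UNIQUE or single-column PK constraint.
- unit: declared UNIQUE → unique.
- channel: declared UNIQUE → unique.

lon, unit, channel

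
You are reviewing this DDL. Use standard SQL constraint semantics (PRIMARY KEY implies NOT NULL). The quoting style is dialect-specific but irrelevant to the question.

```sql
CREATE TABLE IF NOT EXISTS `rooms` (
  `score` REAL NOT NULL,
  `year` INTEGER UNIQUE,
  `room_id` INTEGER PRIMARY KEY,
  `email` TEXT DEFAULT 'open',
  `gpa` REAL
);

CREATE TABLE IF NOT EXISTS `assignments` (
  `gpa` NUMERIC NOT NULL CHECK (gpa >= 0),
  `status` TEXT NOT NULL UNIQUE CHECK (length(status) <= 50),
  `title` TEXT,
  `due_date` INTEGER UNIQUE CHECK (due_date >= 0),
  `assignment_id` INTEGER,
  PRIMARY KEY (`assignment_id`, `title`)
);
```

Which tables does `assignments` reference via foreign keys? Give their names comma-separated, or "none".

No column in assignments has a REFERENCES clause.

none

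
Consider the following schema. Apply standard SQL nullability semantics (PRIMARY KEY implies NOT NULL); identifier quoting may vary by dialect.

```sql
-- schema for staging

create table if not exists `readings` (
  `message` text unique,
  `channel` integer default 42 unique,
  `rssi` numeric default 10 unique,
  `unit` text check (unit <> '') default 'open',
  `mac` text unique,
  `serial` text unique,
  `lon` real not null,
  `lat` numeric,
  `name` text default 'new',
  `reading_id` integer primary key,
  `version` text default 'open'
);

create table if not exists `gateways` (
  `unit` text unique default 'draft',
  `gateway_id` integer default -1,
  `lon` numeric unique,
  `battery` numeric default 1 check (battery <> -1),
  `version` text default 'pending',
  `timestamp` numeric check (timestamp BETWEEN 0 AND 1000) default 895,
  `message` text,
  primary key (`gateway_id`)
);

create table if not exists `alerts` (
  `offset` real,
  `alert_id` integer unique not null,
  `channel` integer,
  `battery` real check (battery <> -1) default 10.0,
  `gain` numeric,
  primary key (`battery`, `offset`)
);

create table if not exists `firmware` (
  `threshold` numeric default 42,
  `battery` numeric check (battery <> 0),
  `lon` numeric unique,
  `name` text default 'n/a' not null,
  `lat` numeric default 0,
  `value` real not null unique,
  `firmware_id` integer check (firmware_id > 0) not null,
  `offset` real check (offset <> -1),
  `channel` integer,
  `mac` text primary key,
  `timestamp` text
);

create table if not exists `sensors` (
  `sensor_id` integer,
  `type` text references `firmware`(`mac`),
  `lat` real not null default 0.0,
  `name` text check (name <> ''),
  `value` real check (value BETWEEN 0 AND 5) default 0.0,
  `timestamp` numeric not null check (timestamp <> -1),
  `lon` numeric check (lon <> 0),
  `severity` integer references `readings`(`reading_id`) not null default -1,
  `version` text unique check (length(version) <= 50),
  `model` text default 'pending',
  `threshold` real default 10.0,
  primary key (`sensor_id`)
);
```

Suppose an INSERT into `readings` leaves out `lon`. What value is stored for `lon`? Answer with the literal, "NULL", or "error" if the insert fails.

error

lon has no DEFAULT clause.
Omitting it would insert NULL, but it is declared NOT NULL, so the INSERT fails.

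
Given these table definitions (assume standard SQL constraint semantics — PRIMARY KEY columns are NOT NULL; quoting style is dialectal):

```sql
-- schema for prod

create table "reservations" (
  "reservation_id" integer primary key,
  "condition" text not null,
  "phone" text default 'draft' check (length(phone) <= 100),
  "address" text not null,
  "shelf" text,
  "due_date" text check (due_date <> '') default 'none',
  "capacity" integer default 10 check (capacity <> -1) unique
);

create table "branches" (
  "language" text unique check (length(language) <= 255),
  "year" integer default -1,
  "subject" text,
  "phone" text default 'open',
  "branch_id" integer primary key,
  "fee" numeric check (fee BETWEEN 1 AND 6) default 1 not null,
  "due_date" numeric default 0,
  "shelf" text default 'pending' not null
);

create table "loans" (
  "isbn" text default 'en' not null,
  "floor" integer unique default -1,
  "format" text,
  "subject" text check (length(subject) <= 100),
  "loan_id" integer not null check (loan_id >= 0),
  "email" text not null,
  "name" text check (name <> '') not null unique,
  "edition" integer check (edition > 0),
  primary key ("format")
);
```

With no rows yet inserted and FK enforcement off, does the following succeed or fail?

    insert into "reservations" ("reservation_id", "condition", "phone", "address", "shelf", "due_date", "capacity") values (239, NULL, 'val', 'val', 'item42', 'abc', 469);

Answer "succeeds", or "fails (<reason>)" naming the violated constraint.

condition is explicitly set to NULL, but condition is declared NOT NULL.

fails (NOT NULL on condition)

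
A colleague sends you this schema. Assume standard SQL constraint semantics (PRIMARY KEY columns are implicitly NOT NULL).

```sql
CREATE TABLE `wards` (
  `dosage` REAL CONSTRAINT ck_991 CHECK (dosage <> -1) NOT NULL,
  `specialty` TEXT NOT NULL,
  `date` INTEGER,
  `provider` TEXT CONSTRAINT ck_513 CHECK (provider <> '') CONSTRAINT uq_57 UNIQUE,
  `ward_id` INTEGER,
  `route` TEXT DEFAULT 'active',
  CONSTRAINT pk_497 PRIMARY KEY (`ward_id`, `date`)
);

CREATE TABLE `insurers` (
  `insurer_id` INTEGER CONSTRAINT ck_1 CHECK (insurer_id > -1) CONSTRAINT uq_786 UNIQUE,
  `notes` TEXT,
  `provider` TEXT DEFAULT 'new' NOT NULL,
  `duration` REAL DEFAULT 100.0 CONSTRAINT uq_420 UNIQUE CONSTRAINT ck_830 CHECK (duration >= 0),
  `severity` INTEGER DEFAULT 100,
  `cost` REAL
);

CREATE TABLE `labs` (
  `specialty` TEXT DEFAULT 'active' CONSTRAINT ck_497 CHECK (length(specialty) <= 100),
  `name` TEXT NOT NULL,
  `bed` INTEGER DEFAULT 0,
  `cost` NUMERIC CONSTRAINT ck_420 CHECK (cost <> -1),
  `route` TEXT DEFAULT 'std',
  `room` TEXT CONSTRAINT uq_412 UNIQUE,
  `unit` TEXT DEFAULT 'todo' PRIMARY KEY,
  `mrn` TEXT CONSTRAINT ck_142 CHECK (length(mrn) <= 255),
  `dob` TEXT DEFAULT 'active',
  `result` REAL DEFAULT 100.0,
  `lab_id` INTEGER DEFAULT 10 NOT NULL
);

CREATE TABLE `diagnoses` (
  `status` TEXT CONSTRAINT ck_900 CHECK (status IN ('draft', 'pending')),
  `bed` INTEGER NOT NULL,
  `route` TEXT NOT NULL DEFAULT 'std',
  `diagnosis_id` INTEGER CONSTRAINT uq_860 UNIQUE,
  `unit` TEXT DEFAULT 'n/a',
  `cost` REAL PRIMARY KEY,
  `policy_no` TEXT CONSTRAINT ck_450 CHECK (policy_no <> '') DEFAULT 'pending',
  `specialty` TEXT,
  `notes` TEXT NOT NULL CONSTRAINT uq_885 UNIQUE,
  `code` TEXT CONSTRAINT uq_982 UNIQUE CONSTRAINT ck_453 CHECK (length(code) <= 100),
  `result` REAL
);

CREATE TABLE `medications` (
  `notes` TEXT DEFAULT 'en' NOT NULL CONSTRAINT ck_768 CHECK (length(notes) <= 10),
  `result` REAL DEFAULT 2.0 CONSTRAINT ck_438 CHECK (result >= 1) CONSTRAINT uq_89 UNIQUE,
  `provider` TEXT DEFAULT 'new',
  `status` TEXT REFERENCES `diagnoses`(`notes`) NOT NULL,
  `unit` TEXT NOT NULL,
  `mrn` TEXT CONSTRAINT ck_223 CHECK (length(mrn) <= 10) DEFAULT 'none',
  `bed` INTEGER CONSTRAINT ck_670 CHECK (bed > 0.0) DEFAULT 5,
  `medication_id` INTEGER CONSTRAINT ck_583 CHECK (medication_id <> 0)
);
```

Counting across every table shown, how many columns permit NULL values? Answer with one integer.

wards: 2 nullable (provider, route — PK (ward_id, date) and explicit NOT NULL columns excluded).
insurers: 5 nullable (insurer_id, notes, duration, severity, cost — PK none and explicit NOT NULL columns excluded).
labs: 8 nullable (specialty, bed, cost, route, room, mrn, dob, result — PK (unit) and explicit NOT NULL columns excluded).
diagnoses: 7 nullable (status, diagnosis_id, unit, policy_no, specialty, code, result — PK (cost) and explicit NOT NULL columns excluded).
medications: 5 nullable (result, provider, mrn, bed, medication_id — PK none and explicit NOT NULL columns excluded).
Total: 2 + 5 + 8 + 7 + 5 = 27.

27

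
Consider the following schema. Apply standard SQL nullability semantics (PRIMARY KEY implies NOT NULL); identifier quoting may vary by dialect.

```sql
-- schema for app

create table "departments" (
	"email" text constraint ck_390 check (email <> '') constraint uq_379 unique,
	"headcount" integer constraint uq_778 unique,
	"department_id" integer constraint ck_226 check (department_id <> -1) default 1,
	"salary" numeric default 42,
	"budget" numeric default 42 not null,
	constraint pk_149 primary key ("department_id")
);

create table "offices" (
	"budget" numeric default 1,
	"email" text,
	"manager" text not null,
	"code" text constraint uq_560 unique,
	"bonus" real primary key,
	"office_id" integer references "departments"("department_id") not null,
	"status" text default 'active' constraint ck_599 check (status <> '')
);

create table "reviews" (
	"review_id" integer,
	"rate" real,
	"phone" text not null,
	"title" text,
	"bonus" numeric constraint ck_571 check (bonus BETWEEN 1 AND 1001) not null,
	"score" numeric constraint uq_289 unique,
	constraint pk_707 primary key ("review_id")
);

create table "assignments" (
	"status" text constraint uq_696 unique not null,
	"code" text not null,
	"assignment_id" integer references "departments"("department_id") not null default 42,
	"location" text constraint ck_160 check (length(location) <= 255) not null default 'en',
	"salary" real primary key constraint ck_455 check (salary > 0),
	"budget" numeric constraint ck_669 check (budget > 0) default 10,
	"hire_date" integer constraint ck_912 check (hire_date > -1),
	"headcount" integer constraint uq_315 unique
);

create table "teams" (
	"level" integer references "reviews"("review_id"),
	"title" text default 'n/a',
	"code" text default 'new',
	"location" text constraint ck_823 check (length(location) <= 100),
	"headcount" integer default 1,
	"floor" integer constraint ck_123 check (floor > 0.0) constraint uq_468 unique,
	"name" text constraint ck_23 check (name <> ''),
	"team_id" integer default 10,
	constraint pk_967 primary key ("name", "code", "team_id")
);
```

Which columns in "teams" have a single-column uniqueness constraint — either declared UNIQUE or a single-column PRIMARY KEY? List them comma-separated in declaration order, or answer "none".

floor

- level: no UNIQUE or single-column PK constraint.
- title: no UNIQUE or single-column PK constraint.
- code: part of a composite PRIMARY KEY — only the tuple is unique, not this column on its own.
- location: no UNIQUE or single-column PK constraint.
- headcount: no UNIQUE or single-column PK constraint.
- floor: declared UNIQUE → unique.
- name: part of a composite PRIMARY KEY — only the tuple is unique, not this column on its own.
- team_id: part of a composite PRIMARY KEY — only the tuple is unique, not this column on its own.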